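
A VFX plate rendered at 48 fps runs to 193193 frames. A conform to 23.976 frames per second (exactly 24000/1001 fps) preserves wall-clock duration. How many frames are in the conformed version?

96500 frames

Target frames = source frames × (target rate / source rate) = 193193 × (24000/1001)/(48) = 193193 × 500/1001 = 96500.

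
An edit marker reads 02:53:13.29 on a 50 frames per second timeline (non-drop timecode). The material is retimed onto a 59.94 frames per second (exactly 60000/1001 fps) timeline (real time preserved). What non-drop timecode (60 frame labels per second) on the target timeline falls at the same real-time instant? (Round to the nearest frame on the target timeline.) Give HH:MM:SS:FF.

Source frame index: (2×3600 + 53×60 + 13) × 50 + 29 = 519679.
Real time: 519679 / (50) = 519679/50 s.
Target frame: (519679/50) × (60000/1001) = 623614800/1001 ≈ 622991.808 → 622992.
At 60 labels/s: frame 622992 → 02:53:03:12.

02:53:03:12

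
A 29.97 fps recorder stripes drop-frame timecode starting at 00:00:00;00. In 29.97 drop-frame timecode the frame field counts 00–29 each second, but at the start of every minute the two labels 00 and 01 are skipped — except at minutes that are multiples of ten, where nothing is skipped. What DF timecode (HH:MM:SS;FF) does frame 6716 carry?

00:03:44;02

Each 10-minute DF block holds 10 × 60 × 30 − 9 × 2 = 17982 frames. 6716 ÷ 17982 → 0 full blocks, remainder 6716.
Within the partial block the first minute is 1800 frames and each further minute 1798, so 3 further minute boundaries passed. Total skipped labels = 18 × 0 + 2 × 3 = 6.
Non-drop label index = 6716 + 6 = 6722; at 30 labels/s that is 00:03:44:02, i.e. DF 00:03:44;02.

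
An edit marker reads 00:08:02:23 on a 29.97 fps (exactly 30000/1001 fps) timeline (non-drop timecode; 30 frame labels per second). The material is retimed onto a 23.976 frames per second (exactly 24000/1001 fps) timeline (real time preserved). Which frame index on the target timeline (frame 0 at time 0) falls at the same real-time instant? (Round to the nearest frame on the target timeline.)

frame 11586

Source frame index: (0×3600 + 8×60 + 2) × 30 + 23 = 14483.
Real time: 14483 / (30000/1001) = 14497483/30000 s.
Target frame: (14497483/30000) × (24000/1001) = 57932/5 ≈ 11586.400 → 11586.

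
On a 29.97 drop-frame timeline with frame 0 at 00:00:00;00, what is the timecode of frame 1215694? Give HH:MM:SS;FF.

11:16:03;22

Each 10-minute DF block holds 10 × 60 × 30 − 9 × 2 = 17982 frames. 1215694 ÷ 17982 → 67 full blocks, remainder 10900.
Within the partial block the first minute is 1800 frames and each further minute 1798, so 6 further minute boundaries passed. Total skipped labels = 18 × 67 + 2 × 6 = 1218.
Non-drop label index = 1215694 + 1218 = 1216912; at 30 labels/s that is 11:16:03:22, i.e. DF 11:16:03;22.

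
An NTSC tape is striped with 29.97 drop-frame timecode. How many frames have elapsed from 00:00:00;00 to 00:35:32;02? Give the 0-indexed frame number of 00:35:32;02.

As if non-drop at 30 labels/s: (0 × 3600 + 35 × 60 + 32) × 30 + 2 = 63962.
Minute boundaries passed: 35; those not divisible by 10: 35 − 3 = 32; dropped labels = 2 × 32 = 64.
Actual frame index = 63962 − 64 = 63898.

63898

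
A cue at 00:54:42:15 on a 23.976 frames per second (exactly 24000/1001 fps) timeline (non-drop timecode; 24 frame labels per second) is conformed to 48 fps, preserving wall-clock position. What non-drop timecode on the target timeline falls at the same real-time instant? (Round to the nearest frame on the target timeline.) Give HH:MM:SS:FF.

00:54:45:44

Source frame index: (0×3600 + 54×60 + 42) × 24 + 15 = 78783.
Real time: 78783 / (24000/1001) = 26287261/8000 s.
Target frame: (26287261/8000) × (48) = 78861783/500 ≈ 157723.566 → 157724.
At 48 labels/s: frame 157724 → 00:54:45:44.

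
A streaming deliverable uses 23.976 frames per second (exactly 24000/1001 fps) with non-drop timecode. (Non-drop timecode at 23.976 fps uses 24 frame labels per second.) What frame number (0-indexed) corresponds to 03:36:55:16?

312376

Total seconds to the label: (3 × 3600 + 36 × 60 + 55) = 13015.
Frame index = 13015 × 24 + 16 = 312376.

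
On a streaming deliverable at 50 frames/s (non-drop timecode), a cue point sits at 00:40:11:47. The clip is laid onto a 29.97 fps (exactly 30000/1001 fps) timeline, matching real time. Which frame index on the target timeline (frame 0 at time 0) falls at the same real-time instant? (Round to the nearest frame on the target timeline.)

Source frame index: (0×3600 + 40×60 + 11) × 50 + 47 = 120597.
Real time: 120597 / (50) = 120597/50 s.
Target frame: (120597/50) × (30000/1001) = 72358200/1001 ≈ 72285.914 → 72286.

frame 72286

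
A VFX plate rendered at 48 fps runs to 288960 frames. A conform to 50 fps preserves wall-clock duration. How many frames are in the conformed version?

301000 frames

Target frames = source frames × (target rate / source rate) = 288960 × (50)/(48) = 288960 × 25/24 = 301000.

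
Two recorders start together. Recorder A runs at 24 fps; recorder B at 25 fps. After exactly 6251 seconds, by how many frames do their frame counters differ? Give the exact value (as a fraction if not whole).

6251 frames

A emits 24 × 6251 = 150024 frames; B emits 25 × 6251 = 156275.
Difference = 6251 frames; B is ahead of A.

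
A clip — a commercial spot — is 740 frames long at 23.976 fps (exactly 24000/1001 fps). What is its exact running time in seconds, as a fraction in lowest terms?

37037/1200 seconds

Running time = 740 ÷ (24000/1001) = 740 × 1001/24000 = 37037/1200 s.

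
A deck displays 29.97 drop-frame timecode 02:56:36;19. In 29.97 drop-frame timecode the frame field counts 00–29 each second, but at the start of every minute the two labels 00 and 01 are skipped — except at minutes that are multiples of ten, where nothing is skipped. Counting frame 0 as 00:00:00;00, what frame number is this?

317581

As if non-drop at 30 labels/s: (2 × 3600 + 56 × 60 + 36) × 30 + 19 = 317899.
Minute boundaries passed: 176; those not divisible by 10: 176 − 17 = 159; dropped labels = 2 × 159 = 318.
Actual frame index = 317899 − 318 = 317581.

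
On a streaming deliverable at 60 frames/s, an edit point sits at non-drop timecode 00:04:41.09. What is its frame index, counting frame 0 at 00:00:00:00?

frame 16869

Total seconds to the label: (0 × 3600 + 4 × 60 + 41) = 281.
Frame index = 281 × 60 + 9 = 16869.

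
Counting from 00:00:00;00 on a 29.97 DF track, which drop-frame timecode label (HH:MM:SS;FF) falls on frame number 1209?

00:00:40;09

Ten DF minutes hold 17982 frames, so frame 1209 lies in block 0 (frames 0–17981) with 1209 frames into that block.
The block's first minute is 1800 frames and the rest 1798 each; 1209 frames reaches minute 0, so 0 × 18 + 0 × 2 = 0 labels have been skipped so far.
Adding those back, label number 1209 + 0 = 1209 at 30 labels/s is 40 s + 9 f = 0 h 0 min 40 s frame 9, i.e. 00:00:40;09.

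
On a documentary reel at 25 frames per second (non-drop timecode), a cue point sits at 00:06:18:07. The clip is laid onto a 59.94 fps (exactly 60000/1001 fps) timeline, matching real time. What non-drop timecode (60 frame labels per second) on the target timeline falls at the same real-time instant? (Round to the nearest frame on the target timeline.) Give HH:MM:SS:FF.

Source frame index: (0×3600 + 6×60 + 18) × 25 + 7 = 9457.
Real time: 9457 / (25) = 9457/25 s.
Target frame: (9457/25) × (60000/1001) = 3242400/143 ≈ 22674.126 → 22674.
At 60 labels/s: frame 22674 → 00:06:17:54.

00:06:17:54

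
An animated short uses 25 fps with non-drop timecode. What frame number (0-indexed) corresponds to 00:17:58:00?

Total seconds to the label: (0 × 3600 + 17 × 60 + 58) = 1078.
Frame index = 1078 × 25 + 0 = 26950.

frame 26950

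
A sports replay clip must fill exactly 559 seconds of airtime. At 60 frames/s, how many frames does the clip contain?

33540 frames

Frames = 559 × 60 = 33540.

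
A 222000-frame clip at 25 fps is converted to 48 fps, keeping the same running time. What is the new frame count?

Target frames = source frames × (target rate / source rate) = 222000 × (48)/(25) = 222000 × 48/25 = 426240.

426240 frames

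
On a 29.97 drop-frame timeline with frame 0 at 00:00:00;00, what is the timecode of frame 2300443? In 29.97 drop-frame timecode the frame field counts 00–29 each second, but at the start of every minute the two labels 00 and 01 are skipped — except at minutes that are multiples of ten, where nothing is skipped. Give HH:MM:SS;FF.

21:19:18;07

Ten DF minutes hold 17982 frames, so frame 2300443 lies in block 127 (frames 2283714–2301695) with 16729 frames into that block.
The block's first minute is 1800 frames and the rest 1798 each; 16729 frames reaches minute 9, so 127 × 18 + 9 × 2 = 2304 labels have been skipped so far.
Adding those back, label number 2300443 + 2304 = 2302747 at 30 labels/s is 76758 s + 7 f = 21 h 19 min 18 s frame 7, i.e. 21:19:18;07.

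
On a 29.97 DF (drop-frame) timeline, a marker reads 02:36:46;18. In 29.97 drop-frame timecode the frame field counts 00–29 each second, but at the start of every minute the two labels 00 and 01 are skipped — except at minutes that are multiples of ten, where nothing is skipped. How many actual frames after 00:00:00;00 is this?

As if non-drop at 30 labels/s: (2 × 3600 + 36 × 60 + 46) × 30 + 18 = 282198.
Minute boundaries passed: 156; those not divisible by 10: 156 − 15 = 141; dropped labels = 2 × 141 = 282.
Actual frame index = 282198 − 282 = 281916.

281916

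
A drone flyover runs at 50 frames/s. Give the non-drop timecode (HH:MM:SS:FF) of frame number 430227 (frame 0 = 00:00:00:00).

430227 ÷ 50 = 8604 full seconds, remainder 27 frames.
8604 s = 2 h 23 min 24 s.
Timecode: 02:23:24:27.

02:23:24:27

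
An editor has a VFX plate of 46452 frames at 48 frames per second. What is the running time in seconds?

967.75 seconds

Running time = 46452 / (48) = 967.75 s.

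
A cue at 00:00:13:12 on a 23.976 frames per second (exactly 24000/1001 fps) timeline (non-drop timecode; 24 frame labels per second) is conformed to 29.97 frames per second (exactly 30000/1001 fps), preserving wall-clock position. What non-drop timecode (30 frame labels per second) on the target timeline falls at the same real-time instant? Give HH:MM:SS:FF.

00:00:13:15

Source frame index: (0×3600 + 0×60 + 13) × 24 + 12 = 324.
Real time: 324 / (24000/1001) = 27027/2000 s.
Target frame: (27027/2000) × (30000/1001) = 405.
At 30 labels/s: frame 405 → 00:00:13:15.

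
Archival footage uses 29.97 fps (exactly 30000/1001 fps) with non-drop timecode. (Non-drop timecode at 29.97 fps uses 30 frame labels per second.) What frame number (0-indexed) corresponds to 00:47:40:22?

Total seconds to the label: (0 × 3600 + 47 × 60 + 40) = 2860.
Frame index = 2860 × 30 + 22 = 85822.

frame 85822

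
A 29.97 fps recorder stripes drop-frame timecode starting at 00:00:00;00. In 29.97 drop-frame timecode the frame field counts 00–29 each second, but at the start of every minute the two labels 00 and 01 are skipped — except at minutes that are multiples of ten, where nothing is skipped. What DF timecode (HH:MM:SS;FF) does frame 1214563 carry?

11:15:25;29

Each 10-minute DF block holds 10 × 60 × 30 − 9 × 2 = 17982 frames. 1214563 ÷ 17982 → 67 full blocks, remainder 9769.
Within the partial block the first minute is 1800 frames and each further minute 1798, so 5 further minute boundaries passed. Total skipped labels = 18 × 67 + 2 × 5 = 1216.
Non-drop label index = 1214563 + 1216 = 1215779; at 30 labels/s that is 11:15:25:29, i.e. DF 11:15:25;29.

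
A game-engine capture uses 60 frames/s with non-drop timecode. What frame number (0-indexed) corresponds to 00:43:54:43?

Total seconds to the label: (0 × 3600 + 43 × 60 + 54) = 2634.
Frame index = 2634 × 60 + 43 = 158083.

frame 158083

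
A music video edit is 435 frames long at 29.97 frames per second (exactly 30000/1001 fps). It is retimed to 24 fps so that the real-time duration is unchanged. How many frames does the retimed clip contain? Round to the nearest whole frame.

348 frames

Frames at target rate = 435 × (24) / (30000/1001) = 87087/250 ≈ 348.348.
Nearest whole frame: 348.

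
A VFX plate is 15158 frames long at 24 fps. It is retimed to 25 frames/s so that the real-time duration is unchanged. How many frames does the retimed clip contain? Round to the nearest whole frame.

15790 frames

Frames at target rate = 15158 × (25) / (24) = 189475/12 ≈ 15789.583.
Nearest whole frame: 15790.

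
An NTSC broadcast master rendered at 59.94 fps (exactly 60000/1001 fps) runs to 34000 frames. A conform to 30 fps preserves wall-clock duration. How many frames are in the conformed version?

17017 frames

Target frames = source frames × (target rate / source rate) = 34000 × (30)/(60000/1001) = 34000 × 1001/2000 = 17017.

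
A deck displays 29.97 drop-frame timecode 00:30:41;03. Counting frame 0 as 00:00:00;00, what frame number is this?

55179

As if non-drop at 30 labels/s: (0 × 3600 + 30 × 60 + 41) × 30 + 3 = 55233.
Minute boundaries passed: 30; those not divisible by 10: 30 − 3 = 27; dropped labels = 2 × 27 = 54.
Actual frame index = 55233 − 54 = 55179.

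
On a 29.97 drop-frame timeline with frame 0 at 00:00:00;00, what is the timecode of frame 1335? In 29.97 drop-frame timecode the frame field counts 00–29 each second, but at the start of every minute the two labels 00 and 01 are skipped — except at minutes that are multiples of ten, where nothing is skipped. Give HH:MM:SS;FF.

Each 10-minute DF block holds 10 × 60 × 30 − 9 × 2 = 17982 frames. 1335 ÷ 17982 → 0 full blocks, remainder 1335.
Within the partial block the first minute is 1800 frames and each further minute 1798, so 0 further minute boundaries passed. Total skipped labels = 18 × 0 + 2 × 0 = 0.
Non-drop label index = 1335 + 0 = 1335; at 30 labels/s that is 00:00:44:15, i.e. DF 00:00:44;15.

00:00:44;15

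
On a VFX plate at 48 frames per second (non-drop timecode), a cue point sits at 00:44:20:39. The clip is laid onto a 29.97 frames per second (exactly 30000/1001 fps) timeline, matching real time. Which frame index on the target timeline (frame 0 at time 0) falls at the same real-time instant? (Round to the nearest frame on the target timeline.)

Source frame index: (0×3600 + 44×60 + 20) × 48 + 39 = 127719.
Real time: 127719 / (48) = 42573/16 s.
Target frame: (42573/16) × (30000/1001) = 79824375/1001 ≈ 79744.630 → 79745.

frame 79745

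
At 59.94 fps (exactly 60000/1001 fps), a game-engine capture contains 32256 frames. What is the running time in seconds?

538.1376 seconds

Running time = 32256 / (60000/1001) = 538.1376 s.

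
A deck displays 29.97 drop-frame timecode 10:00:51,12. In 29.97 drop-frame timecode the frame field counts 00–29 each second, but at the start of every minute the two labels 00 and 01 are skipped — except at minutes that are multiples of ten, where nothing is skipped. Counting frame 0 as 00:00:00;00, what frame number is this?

Complete 10-minute blocks: 60, each 17982 frames → 1078920.
Remaining 0 whole minutes in the current block: 0 frames.
Within the current minute: 51 × 30 + 12 = 1542. Total = 1078920 + 0 + 1542 = 1080462.

1080462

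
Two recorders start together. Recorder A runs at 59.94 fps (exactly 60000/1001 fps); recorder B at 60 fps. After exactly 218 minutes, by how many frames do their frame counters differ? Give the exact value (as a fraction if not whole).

784800/1001 frames

218 min = 13080 s.
A emits 60000/1001 × 13080 = 784800000/1001 frames; B emits 60 × 13080 = 784800.
Difference = 784800/1001 frames (≈ 784.0160); B is ahead of A.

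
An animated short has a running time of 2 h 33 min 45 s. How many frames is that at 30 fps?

276750 frames

2 h 33 min 45 s = 9225 s.
Frames = 9225 × 30 = 276750.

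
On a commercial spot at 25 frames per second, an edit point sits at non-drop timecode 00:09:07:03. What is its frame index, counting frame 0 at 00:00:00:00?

frame 13678

Total seconds to the label: (0 × 3600 + 9 × 60 + 7) = 547.
Frame index = 547 × 25 + 3 = 13678.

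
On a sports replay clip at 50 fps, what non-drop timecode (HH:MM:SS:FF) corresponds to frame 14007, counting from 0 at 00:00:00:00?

14007 ÷ 50 = 280 full seconds, remainder 7 frames.
280 s = 0 h 4 min 40 s.
Timecode: 00:04:40:07.

00:04:40:07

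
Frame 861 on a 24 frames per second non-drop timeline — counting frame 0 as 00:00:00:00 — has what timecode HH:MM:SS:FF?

861 ÷ 24 = 35 full seconds, remainder 21 frames.
35 s = 0 h 0 min 35 s.
Timecode: 00:00:35:21.

00:00:35:21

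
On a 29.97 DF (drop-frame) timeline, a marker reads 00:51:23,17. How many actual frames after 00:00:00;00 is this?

92415

As if non-drop at 30 labels/s: (0 × 3600 + 51 × 60 + 23) × 30 + 17 = 92507.
Minute boundaries passed: 51; those not divisible by 10: 51 − 5 = 46; dropped labels = 2 × 46 = 92.
Actual frame index = 92507 − 92 = 92415.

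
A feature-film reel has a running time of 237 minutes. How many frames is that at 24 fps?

341280 frames

237 min = 14220 s.
Frames = 14220 × 24 = 341280.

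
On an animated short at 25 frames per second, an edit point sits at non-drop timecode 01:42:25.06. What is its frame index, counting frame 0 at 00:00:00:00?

frame 153631

Total seconds to the label: (1 × 3600 + 42 × 60 + 25) = 6145.
Frame index = 6145 × 25 + 6 = 153631.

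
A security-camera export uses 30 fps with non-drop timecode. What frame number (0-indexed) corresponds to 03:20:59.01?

Total seconds to the label: (3 × 3600 + 20 × 60 + 59) = 12059.
Frame index = 12059 × 30 + 1 = 361771.

361771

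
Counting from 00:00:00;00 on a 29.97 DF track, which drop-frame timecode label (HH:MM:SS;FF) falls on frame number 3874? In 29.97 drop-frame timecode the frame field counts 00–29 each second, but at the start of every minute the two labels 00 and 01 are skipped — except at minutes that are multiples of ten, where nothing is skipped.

Ten DF minutes hold 17982 frames, so frame 3874 lies in block 0 (frames 0–17981) with 3874 frames into that block.
The block's first minute is 1800 frames and the rest 1798 each; 3874 frames reaches minute 2, so 0 × 18 + 2 × 2 = 4 labels have been skipped so far.
Adding those back, label number 3874 + 4 = 3878 at 30 labels/s is 129 s + 8 f = 0 h 2 min 9 s frame 8, i.e. 00:02:09;08.

00:02:09;08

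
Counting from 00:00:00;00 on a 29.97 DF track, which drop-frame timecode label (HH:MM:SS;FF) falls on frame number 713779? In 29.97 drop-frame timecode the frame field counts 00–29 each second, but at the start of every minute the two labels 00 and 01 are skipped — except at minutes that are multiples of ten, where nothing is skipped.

Each 10-minute DF block holds 10 × 60 × 30 − 9 × 2 = 17982 frames. 713779 ÷ 17982 → 39 full blocks, remainder 12481.
Within the partial block the first minute is 1800 frames and each further minute 1798, so 6 further minute boundaries passed. Total skipped labels = 18 × 39 + 2 × 6 = 714.
Non-drop label index = 713779 + 714 = 714493; at 30 labels/s that is 06:36:56:13, i.e. DF 06:36:56;13.

06:36:56;13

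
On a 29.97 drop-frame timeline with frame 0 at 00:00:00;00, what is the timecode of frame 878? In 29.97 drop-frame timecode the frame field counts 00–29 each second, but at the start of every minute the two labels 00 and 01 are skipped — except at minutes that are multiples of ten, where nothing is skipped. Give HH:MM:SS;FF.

Ten DF minutes hold 17982 frames, so frame 878 lies in block 0 (frames 0–17981) with 878 frames into that block.
The block's first minute is 1800 frames and the rest 1798 each; 878 frames reaches minute 0, so 0 × 18 + 0 × 2 = 0 labels have been skipped so far.
Adding those back, label number 878 + 0 = 878 at 30 labels/s is 29 s + 8 f = 0 h 0 min 29 s frame 8, i.e. 00:00:29;08.

00:00:29;08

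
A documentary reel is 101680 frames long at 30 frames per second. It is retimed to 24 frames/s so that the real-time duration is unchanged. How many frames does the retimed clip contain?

Target frames = source frames × (target rate / source rate) = 101680 × (24)/(30) = 101680 × 4/5 = 81344.

81344 frames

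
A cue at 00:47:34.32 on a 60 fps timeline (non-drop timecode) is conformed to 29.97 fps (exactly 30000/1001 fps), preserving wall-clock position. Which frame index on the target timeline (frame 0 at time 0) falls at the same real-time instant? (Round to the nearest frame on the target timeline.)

Source frame index: (0×3600 + 47×60 + 34) × 60 + 32 = 171272.
Real time: 171272 / (60) = 42818/15 s.
Target frame: (42818/15) × (30000/1001) = 85636000/1001 ≈ 85550.450 → 85550.

frame 85550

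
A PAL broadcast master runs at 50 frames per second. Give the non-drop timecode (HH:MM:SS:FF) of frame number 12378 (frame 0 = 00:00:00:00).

12378 ÷ 50 = 247 full seconds, remainder 28 frames.
247 s = 0 h 4 min 7 s.
Timecode: 00:04:07:28.

00:04:07:28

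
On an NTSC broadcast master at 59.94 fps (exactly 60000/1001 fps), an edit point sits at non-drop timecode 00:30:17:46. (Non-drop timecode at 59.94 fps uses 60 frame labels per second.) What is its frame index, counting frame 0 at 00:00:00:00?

frame 109066

Total seconds to the label: (0 × 3600 + 30 × 60 + 17) = 1817.
Frame index = 1817 × 60 + 46 = 109066.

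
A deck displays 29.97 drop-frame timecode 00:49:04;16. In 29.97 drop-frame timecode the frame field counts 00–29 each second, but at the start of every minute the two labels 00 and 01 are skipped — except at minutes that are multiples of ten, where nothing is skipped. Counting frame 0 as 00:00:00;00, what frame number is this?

88246

As if non-drop at 30 labels/s: (0 × 3600 + 49 × 60 + 4) × 30 + 16 = 88336.
Minute boundaries passed: 49; those not divisible by 10: 49 − 4 = 45; dropped labels = 2 × 45 = 90.
Actual frame index = 88336 − 90 = 88246.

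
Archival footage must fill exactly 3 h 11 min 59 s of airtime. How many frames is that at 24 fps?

3 h 11 min 59 s = 11519 s.
Frames = 11519 × 24 = 276456.

276456 frames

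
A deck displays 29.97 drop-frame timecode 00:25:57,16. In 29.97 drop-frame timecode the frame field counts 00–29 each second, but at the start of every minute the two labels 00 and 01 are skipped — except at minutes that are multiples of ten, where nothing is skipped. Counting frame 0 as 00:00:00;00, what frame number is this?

46680

As if non-drop at 30 labels/s: (0 × 3600 + 25 × 60 + 57) × 30 + 16 = 46726.
Minute boundaries passed: 25; those not divisible by 10: 25 − 2 = 23; dropped labels = 2 × 23 = 46.
Actual frame index = 46726 − 46 = 46680.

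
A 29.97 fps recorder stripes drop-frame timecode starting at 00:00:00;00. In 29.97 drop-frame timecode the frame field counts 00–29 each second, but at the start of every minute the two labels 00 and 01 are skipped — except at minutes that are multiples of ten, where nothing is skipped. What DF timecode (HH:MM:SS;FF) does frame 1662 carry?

Each 10-minute DF block holds 10 × 60 × 30 − 9 × 2 = 17982 frames. 1662 ÷ 17982 → 0 full blocks, remainder 1662.
Within the partial block the first minute is 1800 frames and each further minute 1798, so 0 further minute boundaries passed. Total skipped labels = 18 × 0 + 2 × 0 = 0.
Non-drop label index = 1662 + 0 = 1662; at 30 labels/s that is 00:00:55:12, i.e. DF 00:00:55;12.

00:00:55;12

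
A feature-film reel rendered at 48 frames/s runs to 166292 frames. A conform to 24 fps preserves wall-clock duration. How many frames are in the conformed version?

83146 frames

Target frames = source frames × (target rate / source rate) = 166292 × (24)/(48) = 166292 × 1/2 = 83146.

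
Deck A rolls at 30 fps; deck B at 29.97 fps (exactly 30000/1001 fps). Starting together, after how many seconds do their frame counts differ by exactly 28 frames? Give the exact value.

14014/15 seconds

The gap grows by |30000/1001 − 30| = 30/1001 frames per second.
Time for a 28-frame gap: 28 ÷ (30/1001) = 14014/15 s.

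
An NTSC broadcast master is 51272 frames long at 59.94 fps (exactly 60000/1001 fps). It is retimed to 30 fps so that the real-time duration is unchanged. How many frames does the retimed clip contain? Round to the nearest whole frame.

25662 frames

Frames at target rate = 51272 × (30) / (60000/1001) = 6415409/250 ≈ 25661.636.
Nearest whole frame: 25662.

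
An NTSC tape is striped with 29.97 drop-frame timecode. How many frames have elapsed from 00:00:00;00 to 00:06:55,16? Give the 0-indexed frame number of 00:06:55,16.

12454

Complete 10-minute blocks: 0, each 17982 frames → 0.
Remaining 6 whole minutes in the current block: 1800 + 5 × 1798 = 10790 frames.
Within the current minute: 55 × 30 + 16 − 2 = 1664 (labels ;00/;01 skipped at this minute). Total = 0 + 10790 + 1664 = 12454.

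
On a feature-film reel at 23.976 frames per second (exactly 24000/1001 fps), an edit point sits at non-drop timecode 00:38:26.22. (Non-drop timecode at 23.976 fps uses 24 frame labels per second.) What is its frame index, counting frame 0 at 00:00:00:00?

Total seconds to the label: (0 × 3600 + 38 × 60 + 26) = 2306.
Frame index = 2306 × 24 + 22 = 55366.

55366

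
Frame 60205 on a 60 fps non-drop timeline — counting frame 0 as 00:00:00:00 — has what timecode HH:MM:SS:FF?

60205 ÷ 60 = 1003 full seconds, remainder 25 frames.
1003 s = 0 h 16 min 43 s.
Timecode: 00:16:43:25.

00:16:43:25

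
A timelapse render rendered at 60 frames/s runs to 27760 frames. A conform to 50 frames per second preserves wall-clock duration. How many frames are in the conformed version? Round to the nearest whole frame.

23133 frames

Frames at target rate = 27760 × (50) / (60) = 69400/3 ≈ 23133.333.
Nearest whole frame: 23133.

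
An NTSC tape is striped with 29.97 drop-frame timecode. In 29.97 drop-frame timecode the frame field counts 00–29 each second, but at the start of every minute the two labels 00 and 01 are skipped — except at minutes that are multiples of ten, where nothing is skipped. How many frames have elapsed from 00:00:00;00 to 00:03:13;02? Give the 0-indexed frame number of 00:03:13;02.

As if non-drop at 30 labels/s: (0 × 3600 + 3 × 60 + 13) × 30 + 2 = 5792.
Minute boundaries passed: 3; those not divisible by 10: 3 − 0 = 3; dropped labels = 2 × 3 = 6.
Actual frame index = 5792 − 6 = 5786.

5786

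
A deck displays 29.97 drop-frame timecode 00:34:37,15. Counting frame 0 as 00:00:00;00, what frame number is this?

62263

As if non-drop at 30 labels/s: (0 × 3600 + 34 × 60 + 37) × 30 + 15 = 62325.
Minute boundaries passed: 34; those not divisible by 10: 34 − 3 = 31; dropped labels = 2 × 31 = 62.
Actual frame index = 62325 − 62 = 62263.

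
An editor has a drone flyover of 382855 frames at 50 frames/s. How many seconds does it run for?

7657.1 seconds

Running time = 382855 / (50) = 7657.1 s.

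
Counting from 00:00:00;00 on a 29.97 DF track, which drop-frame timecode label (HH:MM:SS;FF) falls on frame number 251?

00:00:08;11

Each 10-minute DF block holds 10 × 60 × 30 − 9 × 2 = 17982 frames. 251 ÷ 17982 → 0 full blocks, remainder 251.
Within the partial block the first minute is 1800 frames and each further minute 1798, so 0 further minute boundaries passed. Total skipped labels = 18 × 0 + 2 × 0 = 0.
Non-drop label index = 251 + 0 = 251; at 30 labels/s that is 00:00:08:11, i.e. DF 00:00:08;11.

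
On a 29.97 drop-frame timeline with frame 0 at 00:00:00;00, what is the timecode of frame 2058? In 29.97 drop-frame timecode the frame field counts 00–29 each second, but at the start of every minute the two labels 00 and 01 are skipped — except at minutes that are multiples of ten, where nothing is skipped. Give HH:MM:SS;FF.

00:01:08;20

Each 10-minute DF block holds 10 × 60 × 30 − 9 × 2 = 17982 frames. 2058 ÷ 17982 → 0 full blocks, remainder 2058.
Within the partial block the first minute is 1800 frames and each further minute 1798, so 1 further minute boundary passed. Total skipped labels = 18 × 0 + 2 × 1 = 2.
Non-drop label index = 2058 + 2 = 2060; at 30 labels/s that is 00:01:08:20, i.e. DF 00:01:08;20.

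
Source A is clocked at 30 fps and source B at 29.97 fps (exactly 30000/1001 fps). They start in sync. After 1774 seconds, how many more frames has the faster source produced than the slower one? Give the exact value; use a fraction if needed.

53220/1001 frames

A emits 30 × 1774 = 53220 frames; B emits 30000/1001 × 1774 = 53220000/1001.
Difference = 53220/1001 frames (≈ 53.1668); B is behind A.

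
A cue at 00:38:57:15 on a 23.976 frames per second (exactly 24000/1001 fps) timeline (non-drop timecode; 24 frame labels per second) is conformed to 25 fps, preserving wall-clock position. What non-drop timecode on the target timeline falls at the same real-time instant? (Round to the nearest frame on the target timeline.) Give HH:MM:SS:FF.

00:38:59:24

Source frame index: (0×3600 + 38×60 + 57) × 24 + 15 = 56103.
Real time: 56103 / (24000/1001) = 18719701/8000 s.
Target frame: (18719701/8000) × (25) = 18719701/320 ≈ 58499.066 → 58499.
At 25 labels/s: frame 58499 → 00:38:59:24.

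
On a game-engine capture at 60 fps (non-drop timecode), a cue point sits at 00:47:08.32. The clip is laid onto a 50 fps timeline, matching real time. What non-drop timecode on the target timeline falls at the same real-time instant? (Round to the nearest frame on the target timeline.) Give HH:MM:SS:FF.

Source frame index: (0×3600 + 47×60 + 8) × 60 + 32 = 169712.
Real time: 169712 / (60) = 42428/15 s.
Target frame: (42428/15) × (50) = 424280/3 ≈ 141426.667 → 141427.
At 50 labels/s: frame 141427 → 00:47:08:27.

00:47:08:27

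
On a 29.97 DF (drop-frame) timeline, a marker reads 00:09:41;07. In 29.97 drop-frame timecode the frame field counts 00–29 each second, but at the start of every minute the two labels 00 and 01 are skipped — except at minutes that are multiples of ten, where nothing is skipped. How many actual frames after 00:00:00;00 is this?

Complete 10-minute blocks: 0, each 17982 frames → 0.
Remaining 9 whole minutes in the current block: 1800 + 8 × 1798 = 16184 frames.
Within the current minute: 41 × 30 + 7 − 2 = 1235 (labels ;00/;01 skipped at this minute). Total = 0 + 16184 + 1235 = 17419.

17419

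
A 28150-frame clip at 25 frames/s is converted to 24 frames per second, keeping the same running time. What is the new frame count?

Target frames = source frames × (target rate / source rate) = 28150 × (24)/(25) = 28150 × 24/25 = 27024.

27024 frames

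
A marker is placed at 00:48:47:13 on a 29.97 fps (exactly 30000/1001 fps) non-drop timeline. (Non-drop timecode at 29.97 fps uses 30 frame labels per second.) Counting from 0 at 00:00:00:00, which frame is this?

frame 87823

Total seconds to the label: (0 × 3600 + 48 × 60 + 47) = 2927.
Frame index = 2927 × 30 + 13 = 87823.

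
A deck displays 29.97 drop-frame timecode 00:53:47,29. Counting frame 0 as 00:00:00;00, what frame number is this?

96743

As if non-drop at 30 labels/s: (0 × 3600 + 53 × 60 + 47) × 30 + 29 = 96839.
Minute boundaries passed: 53; those not divisible by 10: 53 − 5 = 48; dropped labels = 2 × 48 = 96.
Actual frame index = 96839 − 96 = 96743.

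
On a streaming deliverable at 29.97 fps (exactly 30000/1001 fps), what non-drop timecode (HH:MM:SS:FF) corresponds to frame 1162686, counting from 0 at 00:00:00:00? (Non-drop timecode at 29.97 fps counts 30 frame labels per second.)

1162686 ÷ 30 = 38756 full seconds, remainder 6 frames.
38756 s = 10 h 45 min 56 s.
Timecode: 10:45:56:06.

10:45:56:06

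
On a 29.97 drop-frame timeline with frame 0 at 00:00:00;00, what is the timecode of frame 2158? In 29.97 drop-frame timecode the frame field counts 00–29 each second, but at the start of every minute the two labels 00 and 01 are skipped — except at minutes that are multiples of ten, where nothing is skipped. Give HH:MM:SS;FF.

Ten DF minutes hold 17982 frames, so frame 2158 lies in block 0 (frames 0–17981) with 2158 frames into that block.
The block's first minute is 1800 frames and the rest 1798 each; 2158 frames reaches minute 1, so 0 × 18 + 1 × 2 = 2 labels have been skipped so far.
Adding those back, label number 2158 + 2 = 2160 at 30 labels/s is 72 s + 0 f = 0 h 1 min 12 s frame 0, i.e. 00:01:12;00.

00:01:12;00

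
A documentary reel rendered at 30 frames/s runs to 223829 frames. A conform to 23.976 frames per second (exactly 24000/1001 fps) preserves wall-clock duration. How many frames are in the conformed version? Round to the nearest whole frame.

Frames at target rate = 223829 × (24000/1001) / (30) = 179063200/1001 ≈ 178884.316.
Nearest whole frame: 178884.

178884 frames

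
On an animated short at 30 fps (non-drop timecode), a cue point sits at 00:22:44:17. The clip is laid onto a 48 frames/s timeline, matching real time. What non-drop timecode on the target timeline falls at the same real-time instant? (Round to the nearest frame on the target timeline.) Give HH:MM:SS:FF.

00:22:44:27

Source frame index: (0×3600 + 22×60 + 44) × 30 + 17 = 40937.
Real time: 40937 / (30) = 40937/30 s.
Target frame: (40937/30) × (48) = 327496/5 ≈ 65499.200 → 65499.
At 48 labels/s: frame 65499 → 00:22:44:27.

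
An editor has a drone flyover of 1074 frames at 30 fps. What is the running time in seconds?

35.8 seconds

Running time = 1074 / (30) = 35.8 s.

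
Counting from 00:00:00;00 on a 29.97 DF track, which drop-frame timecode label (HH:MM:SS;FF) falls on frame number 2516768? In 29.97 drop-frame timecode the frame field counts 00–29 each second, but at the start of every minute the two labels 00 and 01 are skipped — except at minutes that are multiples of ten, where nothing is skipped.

Each 10-minute DF block holds 10 × 60 × 30 − 9 × 2 = 17982 frames. 2516768 ÷ 17982 → 139 full blocks, remainder 17270.
Within the partial block the first minute is 1800 frames and each further minute 1798, so 9 further minute boundaries passed. Total skipped labels = 18 × 139 + 2 × 9 = 2520.
Non-drop label index = 2516768 + 2520 = 2519288; at 30 labels/s that is 23:19:36:08, i.e. DF 23:19:36;08.

23:19:36;08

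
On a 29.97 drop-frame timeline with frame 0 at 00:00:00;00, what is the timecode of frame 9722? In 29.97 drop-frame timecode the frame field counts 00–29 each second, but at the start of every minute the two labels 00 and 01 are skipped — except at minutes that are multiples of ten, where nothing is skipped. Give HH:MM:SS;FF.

00:05:24;12

Ten DF minutes hold 17982 frames, so frame 9722 lies in block 0 (frames 0–17981) with 9722 frames into that block.
The block's first minute is 1800 frames and the rest 1798 each; 9722 frames reaches minute 5, so 0 × 18 + 5 × 2 = 10 labels have been skipped so far.
Adding those back, label number 9722 + 10 = 9732 at 30 labels/s is 324 s + 12 f = 0 h 5 min 24 s frame 12, i.e. 00:05:24;12.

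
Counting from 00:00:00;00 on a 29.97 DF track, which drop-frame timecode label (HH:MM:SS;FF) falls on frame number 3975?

00:02:12;19

Ten DF minutes hold 17982 frames, so frame 3975 lies in block 0 (frames 0–17981) with 3975 frames into that block.
The block's first minute is 1800 frames and the rest 1798 each; 3975 frames reaches minute 2, so 0 × 18 + 2 × 2 = 4 labels have been skipped so far.
Adding those back, label number 3975 + 4 = 3979 at 30 labels/s is 132 s + 19 f = 0 h 2 min 12 s frame 19, i.e. 00:02:12;19.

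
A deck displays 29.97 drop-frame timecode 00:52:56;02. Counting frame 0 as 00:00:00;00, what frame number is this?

As if non-drop at 30 labels/s: (0 × 3600 + 52 × 60 + 56) × 30 + 2 = 95282.
Minute boundaries passed: 52; those not divisible by 10: 52 − 5 = 47; dropped labels = 2 × 47 = 94.
Actual frame index = 95282 − 94 = 95188.

95188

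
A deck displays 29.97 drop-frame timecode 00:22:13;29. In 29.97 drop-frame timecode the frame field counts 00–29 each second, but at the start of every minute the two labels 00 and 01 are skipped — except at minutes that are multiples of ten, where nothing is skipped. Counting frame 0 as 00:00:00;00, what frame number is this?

39979

As if non-drop at 30 labels/s: (0 × 3600 + 22 × 60 + 13) × 30 + 29 = 40019.
Minute boundaries passed: 22; those not divisible by 10: 22 − 2 = 20; dropped labels = 2 × 20 = 40.
Actual frame index = 40019 − 40 = 39979.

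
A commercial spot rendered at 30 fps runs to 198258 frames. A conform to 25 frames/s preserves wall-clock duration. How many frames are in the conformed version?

Target frames = source frames × (target rate / source rate) = 198258 × (25)/(30) = 198258 × 5/6 = 165215.

165215 frames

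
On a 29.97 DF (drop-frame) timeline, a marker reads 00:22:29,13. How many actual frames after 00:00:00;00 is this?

As if non-drop at 30 labels/s: (0 × 3600 + 22 × 60 + 29) × 30 + 13 = 40483.
Minute boundaries passed: 22; those not divisible by 10: 22 − 2 = 20; dropped labels = 2 × 20 = 40.
Actual frame index = 40483 − 40 = 40443.

40443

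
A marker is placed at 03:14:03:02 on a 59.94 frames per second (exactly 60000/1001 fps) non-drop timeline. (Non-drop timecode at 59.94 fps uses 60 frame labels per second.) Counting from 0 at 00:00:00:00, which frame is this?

frame 698582

Total seconds to the label: (3 × 3600 + 14 × 60 + 3) = 11643.
Frame index = 11643 × 60 + 2 = 698582.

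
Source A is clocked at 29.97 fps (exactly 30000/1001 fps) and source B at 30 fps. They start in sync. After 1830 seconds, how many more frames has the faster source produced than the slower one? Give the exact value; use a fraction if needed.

A emits 30000/1001 × 1830 = 54900000/1001 frames; B emits 30 × 1830 = 54900.
Difference = 54900/1001 frames (≈ 54.8452); B is ahead of A.

54900/1001 frames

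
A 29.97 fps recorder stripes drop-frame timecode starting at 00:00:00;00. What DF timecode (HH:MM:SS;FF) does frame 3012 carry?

00:01:40;14

Ten DF minutes hold 17982 frames, so frame 3012 lies in block 0 (frames 0–17981) with 3012 frames into that block.
The block's first minute is 1800 frames and the rest 1798 each; 3012 frames reaches minute 1, so 0 × 18 + 1 × 2 = 2 labels have been skipped so far.
Adding those back, label number 3012 + 2 = 3014 at 30 labels/s is 100 s + 14 f = 0 h 1 min 40 s frame 14, i.e. 00:01:40;14.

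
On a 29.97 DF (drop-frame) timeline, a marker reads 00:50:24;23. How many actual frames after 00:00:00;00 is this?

Complete 10-minute blocks: 5, each 17982 frames → 89910.
Remaining 0 whole minutes in the current block: 0 frames.
Within the current minute: 24 × 30 + 23 = 743. Total = 89910 + 0 + 743 = 90653.

90653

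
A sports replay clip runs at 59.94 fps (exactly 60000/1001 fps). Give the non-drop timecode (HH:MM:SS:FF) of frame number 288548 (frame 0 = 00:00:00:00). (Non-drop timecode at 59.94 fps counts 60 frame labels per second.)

288548 ÷ 60 = 4809 full seconds, remainder 8 frames.
4809 s = 1 h 20 min 9 s.
Timecode: 01:20:09:08.

01:20:09:08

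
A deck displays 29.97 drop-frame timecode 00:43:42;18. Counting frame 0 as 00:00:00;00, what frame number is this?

Complete 10-minute blocks: 4, each 17982 frames → 71928.
Remaining 3 whole minutes in the current block: 1800 + 2 × 1798 = 5396 frames.
Within the current minute: 42 × 30 + 18 − 2 = 1276 (labels ;00/;01 skipped at this minute). Total = 71928 + 5396 + 1276 = 78600.

78600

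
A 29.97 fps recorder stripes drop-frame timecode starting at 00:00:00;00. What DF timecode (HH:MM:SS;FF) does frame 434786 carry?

04:01:47;10

Ten DF minutes hold 17982 frames, so frame 434786 lies in block 24 (frames 431568–449549) with 3218 frames into that block.
The block's first minute is 1800 frames and the rest 1798 each; 3218 frames reaches minute 1, so 24 × 18 + 1 × 2 = 434 labels have been skipped so far.
Adding those back, label number 434786 + 434 = 435220 at 30 labels/s is 14507 s + 10 f = 4 h 1 min 47 s frame 10, i.e. 04:01:47;10.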